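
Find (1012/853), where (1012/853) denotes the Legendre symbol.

-1

(1012/853)
  = (159/853)    [1012 ≡ 159 mod 853]
  = (853/159)    [QR: 853 ≡ 1 mod 4, sign kept]
  = (58/159)    [853 ≡ 58 mod 159]
  = (29/159)    [159 ≡ 7 mod 8 ⇒ (2/159) = +1]
  = (159/29)    [QR: 29 ≡ 1 mod 4, sign kept]
  = (14/29)    [159 ≡ 14 mod 29]
  = -(7/29)    [29 ≡ 5 mod 8 ⇒ (2/29) = -1]
  = -(29/7)    [QR: 29 ≡ 1 mod 4, sign kept]
  = -(1/7)    [29 ≡ 1 mod 7]
  = -1    [(1/7) = 1]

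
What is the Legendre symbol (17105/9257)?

(17105/9257)
  = (7848/9257)    [17105 ≡ 7848 mod 9257]
  = (981/9257)    [9257 ≡ 1 mod 8 ⇒ (2/9257)^3 = +1]
  = (9257/981)    [QR: 981 ≡ 1 mod 4, sign kept]
  = (428/981)    [9257 ≡ 428 mod 981]
  = (107/981)    [981 ≡ 5 mod 8 ⇒ (2/981)^2 = +1]
  = (981/107)    [QR: 981 ≡ 1 mod 4, sign kept]
  = (18/107)    [981 ≡ 18 mod 107]
  = -(9/107)    [107 ≡ 3 mod 8 ⇒ (2/107) = -1]
  = -(107/9)    [QR: 9 ≡ 1 mod 4, sign kept]
  = -(8/9)    [107 ≡ 8 mod 9]
  = -(1/9)    [9 ≡ 1 mod 8 ⇒ (2/9)^3 = +1]
  = -1    [(1/9) = 1]

-1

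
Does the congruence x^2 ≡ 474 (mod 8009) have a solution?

(474/8009)
  = (237/8009)    [8009 ≡ 1 mod 8 ⇒ (2/8009) = +1]
  = (8009/237)    [QR: 237 ≡ 1 mod 4, sign kept]
  = (188/237)    [8009 ≡ 188 mod 237]
  = (47/237)    [237 ≡ 5 mod 8 ⇒ (2/237)^2 = +1]
  = (237/47)    [QR: 237 ≡ 1 mod 4, sign kept]
  = (2/47)    [237 ≡ 2 mod 47]
  = (1/47)    [47 ≡ 7 mod 8 ⇒ (2/47) = +1]
  = 1    [(1/47) = 1]
(474/8009) = 1, and 8009 is prime, so 474 is a quadratic residue mod 8009.

yes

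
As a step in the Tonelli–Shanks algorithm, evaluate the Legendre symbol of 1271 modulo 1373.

1

(1271/1373)
  = (1373/1271)    [QR: 1373 ≡ 1 mod 4, sign kept]
  = (102/1271)    [1373 ≡ 102 mod 1271]
  = (51/1271)    [1271 ≡ 7 mod 8 ⇒ (2/1271) = +1]
  = -(1271/51)    [QR: both ≡ 3 mod 4, sign flips]
  = -(47/51)    [1271 ≡ 47 mod 51]
  = (51/47)    [QR: both ≡ 3 mod 4, sign flips]
  = (4/47)    [51 ≡ 4 mod 47]
  = (1/47)    [47 ≡ 7 mod 8 ⇒ (2/47)^2 = +1]
  = 1    [(1/47) = 1]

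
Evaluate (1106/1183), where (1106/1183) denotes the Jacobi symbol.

0

Factor out 2: 1106 = 2·553. Since 1183 ≡ 7 (mod 8), (2/1183) = +1. Now have (553/1183).
553 ≡ 1 (mod 4), so quadratic reciprocity gives (553/1183) = (1183/553). Reduce: 1183 ≡ 77 (mod 553). Now have (77/553).
77 ≡ 1 (mod 4), so quadratic reciprocity gives (77/553) = (553/77). Reduce: 553 ≡ 14 (mod 77). Now have (14/77).
Factor out 2: 14 = 2·7. Since 77 ≡ 5 (mod 8), (2/77) = -1. Now have -(7/77).
77 ≡ 1 (mod 4), so quadratic reciprocity gives (7/77) = (77/7). Reduce: 77 ≡ 0 (mod 7). Now have -(0/7).
The numerator is now 0 with denominator 7 > 1: the symbol is 0.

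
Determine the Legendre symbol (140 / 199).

Factor out 2: 140 = 2^2·35. Since 199 ≡ 7 (mod 8), (2 / 199) = +1, and (2 / 199)^2 = +1. Now have (35 / 199).
Both 35 ≡ 3 and 199 ≡ 3 (mod 4), so reciprocity gives (35 / 199) = -(199 / 35). Reduce: 199 ≡ 24 (mod 35). Now have -(24 / 35).
Factor out 2: 24 = 2^3·3. Since 35 ≡ 3 (mod 8), (2 / 35) = -1, and (2 / 35)^3 = -1. Now have (3 / 35).
Both 3 ≡ 3 and 35 ≡ 3 (mod 4), so reciprocity gives (3 / 35) = -(35 / 3). Reduce: 35 ≡ 2 (mod 3). Now have -(2 / 3).
Factor out 2: 2 = 2. Since 3 ≡ 3 (mod 8), (2 / 3) = -1. Now have (1 / 3).
(1 / 3) = 1. Collecting the sign factors: 1.

1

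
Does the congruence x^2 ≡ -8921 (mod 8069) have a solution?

yes

(-8921|8069)
  = (8921|8069)    [8069 ≡ 1 mod 4 ⇒ (-1|8069) = +1]
  = (852|8069)    [8921 ≡ 852 mod 8069]
  = (213|8069)    [8069 ≡ 5 mod 8 ⇒ (2|8069)^2 = +1]
  = (8069|213)    [QR: 213 ≡ 1 mod 4, sign kept]
  = (188|213)    [8069 ≡ 188 mod 213]
  = (47|213)    [213 ≡ 5 mod 8 ⇒ (2|213)^2 = +1]
  = (213|47)    [QR: 213 ≡ 1 mod 4, sign kept]
  = (25|47)    [213 ≡ 25 mod 47]
  = (47|25)    [QR: 25 ≡ 1 mod 4, sign kept]
  = (22|25)    [47 ≡ 22 mod 25]
  = (11|25)    [25 ≡ 1 mod 8 ⇒ (2|25) = +1]
  = (25|11)    [QR: 25 ≡ 1 mod 4, sign kept]
  = (3|11)    [25 ≡ 3 mod 11]
  = -(11|3)    [QR: both ≡ 3 mod 4, sign flips]
  = -(2|3)    [11 ≡ 2 mod 3]
  = (1|3)    [3 ≡ 3 mod 8 ⇒ (2|3) = -1]
  = 1    [(1|3) = 1]
(-8921|8069) = 1, and 8069 is prime, so -8921 is a quadratic residue mod 8069.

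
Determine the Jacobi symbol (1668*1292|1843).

By multiplicativity, (1668·1292|1843) = (1668|1843)·(1292|1843).
First factor (1668|1843):
Factor out 2: 1668 = 2^2·417. Since 1843 ≡ 3 (mod 8), (2|1843) = -1, and (2|1843)^2 = +1. Now have (417|1843).
417 ≡ 1 (mod 4), so quadratic reciprocity gives (417|1843) = (1843|417). Reduce: 1843 ≡ 175 (mod 417). Now have (175|417).
417 ≡ 1 (mod 4), so quadratic reciprocity gives (175|417) = (417|175). Reduce: 417 ≡ 67 (mod 175). Now have (67|175).
Both 67 ≡ 3 and 175 ≡ 3 (mod 4), so reciprocity gives (67|175) = -(175|67). Reduce: 175 ≡ 41 (mod 67). Now have -(41|67).
41 ≡ 1 (mod 4), so quadratic reciprocity gives (41|67) = (67|41). Reduce: 67 ≡ 26 (mod 41). Now have -(26|41).
Factor out 2: 26 = 2·13. Since 41 ≡ 1 (mod 8), (2|41) = +1. Now have -(13|41).
13 ≡ 1 (mod 4), so quadratic reciprocity gives (13|41) = (41|13). Reduce: 41 ≡ 2 (mod 13). Now have -(2|13).
Factor out 2: 2 = 2. Since 13 ≡ 5 (mod 8), (2|13) = -1. Now have (1|13).
(1|13) = 1. Collecting the sign factors: 1.
Second factor (1292|1843):
Factor out 2: 1292 = 2^2·323. Since 1843 ≡ 3 (mod 8), (2|1843) = -1, and (2|1843)^2 = +1. Now have (323|1843).
Both 323 ≡ 3 and 1843 ≡ 3 (mod 4), so reciprocity gives (323|1843) = -(1843|323). Reduce: 1843 ≡ 228 (mod 323). Now have -(228|323).
Factor out 2: 228 = 2^2·57. Since 323 ≡ 3 (mod 8), (2|323) = -1, and (2|323)^2 = +1. Now have -(57|323).
57 ≡ 1 (mod 4), so quadratic reciprocity gives (57|323) = (323|57). Reduce: 323 ≡ 38 (mod 57). Now have -(38|57).
Factor out 2: 38 = 2·19. Since 57 ≡ 1 (mod 8), (2|57) = +1. Now have -(19|57).
57 ≡ 1 (mod 4), so quadratic reciprocity gives (19|57) = (57|19). Reduce: 57 ≡ 0 (mod 19). Now have -(0|19).
The numerator is now 0 with denominator 19 > 1: the symbol is 0.
Product: (1)·(0) = 0.

0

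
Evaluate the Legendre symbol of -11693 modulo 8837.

Pull out -1: (-11693|8837) = (-1|8837)·(11693|8837). Since 8837 ≡ 1 (mod 4), (-1|8837) = +1. Now have (11693|8837).
Reduce the numerator: 11693 ≡ 2856 (mod 8837), so (11693|8837) = (2856|8837).
Factor out 2: 2856 = 2^3·357. Since 8837 ≡ 5 (mod 8), (2|8837) = -1, and (2|8837)^3 = -1. Now have -(357|8837).
357 ≡ 1 (mod 4), so quadratic reciprocity gives (357|8837) = (8837|357). Reduce: 8837 ≡ 269 (mod 357). Now have -(269|357).
269 ≡ 1 (mod 4), so quadratic reciprocity gives (269|357) = (357|269). Reduce: 357 ≡ 88 (mod 269). Now have -(88|269).
Factor out 2: 88 = 2^3·11. Since 269 ≡ 5 (mod 8), (2|269) = -1, and (2|269)^3 = -1. Now have (11|269).
269 ≡ 1 (mod 4), so quadratic reciprocity gives (11|269) = (269|11). Reduce: 269 ≡ 5 (mod 11). Now have (5|11).
5 ≡ 1 (mod 4), so quadratic reciprocity gives (5|11) = (11|5). Reduce: 11 ≡ 1 (mod 5). Now have (1|5).
(1|5) = 1. Collecting the sign factors: 1.

1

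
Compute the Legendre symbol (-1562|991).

1

(-1562|991)
  = -(1562|991)    [991 ≡ 3 mod 4 ⇒ (-1|991) = -1]
  = -(571|991)    [1562 ≡ 571 mod 991]
  = (991|571)    [QR: both ≡ 3 mod 4, sign flips]
  = (420|571)    [991 ≡ 420 mod 571]
  = (105|571)    [571 ≡ 3 mod 8 ⇒ (2|571)^2 = +1]
  = (571|105)    [QR: 105 ≡ 1 mod 4, sign kept]
  = (46|105)    [571 ≡ 46 mod 105]
  = (23|105)    [105 ≡ 1 mod 8 ⇒ (2|105) = +1]
  = (105|23)    [QR: 105 ≡ 1 mod 4, sign kept]
  = (13|23)    [105 ≡ 13 mod 23]
  = (23|13)    [QR: 13 ≡ 1 mod 4, sign kept]
  = (10|13)    [23 ≡ 10 mod 13]
  = -(5|13)    [13 ≡ 5 mod 8 ⇒ (2|13) = -1]
  = -(13|5)    [QR: 5 ≡ 1 mod 4, sign kept]
  = -(3|5)    [13 ≡ 3 mod 5]
  = -(5|3)    [QR: 5 ≡ 1 mod 4, sign kept]
  = -(2|3)    [5 ≡ 2 mod 3]
  = (1|3)    [3 ≡ 3 mod 8 ⇒ (2|3) = -1]
  = 1    [(1|3) = 1]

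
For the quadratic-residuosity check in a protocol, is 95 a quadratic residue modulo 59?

(95/59)
  = (36/59)    [95 ≡ 36 mod 59]
  = (9/59)    [59 ≡ 3 mod 8 ⇒ (2/59)^2 = +1]
  = (59/9)    [QR: 9 ≡ 1 mod 4, sign kept]
  = (5/9)    [59 ≡ 5 mod 9]
  = (9/5)    [QR: 5 ≡ 1 mod 4, sign kept]
  = (4/5)    [9 ≡ 4 mod 5]
  = (1/5)    [5 ≡ 5 mod 8 ⇒ (2/5)^2 = +1]
  = 1    [(1/5) = 1]
(95/59) = 1, and 59 is prime, so 95 is a quadratic residue mod 59.

yes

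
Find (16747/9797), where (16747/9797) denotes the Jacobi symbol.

(16747/9797)
  = (6950/9797)    [16747 ≡ 6950 mod 9797]
  = -(3475/9797)    [9797 ≡ 5 mod 8 ⇒ (2/9797) = -1]
  = -(9797/3475)    [QR: 9797 ≡ 1 mod 4, sign kept]
  = -(2847/3475)    [9797 ≡ 2847 mod 3475]
  = (3475/2847)    [QR: both ≡ 3 mod 4, sign flips]
  = (628/2847)    [3475 ≡ 628 mod 2847]
  = (157/2847)    [2847 ≡ 7 mod 8 ⇒ (2/2847)^2 = +1]
  = (2847/157)    [QR: 157 ≡ 1 mod 4, sign kept]
  = (21/157)    [2847 ≡ 21 mod 157]
  = (157/21)    [QR: 21 ≡ 1 mod 4, sign kept]
  = (10/21)    [157 ≡ 10 mod 21]
  = -(5/21)    [21 ≡ 5 mod 8 ⇒ (2/21) = -1]
  = -(21/5)    [QR: 5 ≡ 1 mod 4, sign kept]
  = -(1/5)    [21 ≡ 1 mod 5]
  = -1    [(1/5) = 1]

-1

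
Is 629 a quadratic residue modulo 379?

Reduce the numerator: 629 ≡ 250 (mod 379), so (629/379) = (250/379).
Factor out 2: 250 = 2·125. Since 379 ≡ 3 (mod 8), (2/379) = -1. Now have -(125/379).
125 ≡ 1 (mod 4), so quadratic reciprocity gives (125/379) = (379/125). Reduce: 379 ≡ 4 (mod 125). Now have -(4/125).
Factor out 2: 4 = 2^2. Since 125 ≡ 5 (mod 8), (2/125) = -1, and (2/125)^2 = +1. Now have -(1/125).
(1/125) = 1. Collecting the sign factors: -1.
(629/379) = -1, and 379 is prime, so 629 is not a quadratic residue mod 379.

no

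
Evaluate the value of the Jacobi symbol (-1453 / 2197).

1

(-1453 / 2197)
  = (744 / 2197)    [-1453 ≡ 744 mod 2197]
  = -(93 / 2197)    [2197 ≡ 5 mod 8 ⇒ (2 / 2197)^3 = -1]
  = -(2197 / 93)    [QR: 93 ≡ 1 mod 4, sign kept]
  = -(58 / 93)    [2197 ≡ 58 mod 93]
  = (29 / 93)    [93 ≡ 5 mod 8 ⇒ (2 / 93) = -1]
  = (93 / 29)    [QR: 29 ≡ 1 mod 4, sign kept]
  = (6 / 29)    [93 ≡ 6 mod 29]
  = -(3 / 29)    [29 ≡ 5 mod 8 ⇒ (2 / 29) = -1]
  = -(29 / 3)    [QR: 29 ≡ 1 mod 4, sign kept]
  = -(2 / 3)    [29 ≡ 2 mod 3]
  = (1 / 3)    [3 ≡ 3 mod 8 ⇒ (2 / 3) = -1]
  = 1    [(1 / 3) = 1]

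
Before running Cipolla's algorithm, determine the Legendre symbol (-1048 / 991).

1

Reduce the numerator: -1048 ≡ 934 (mod 991), so (-1048 / 991) = (934 / 991).
Factor out 2: 934 = 2·467. Since 991 ≡ 7 (mod 8), (2 / 991) = +1. Now have (467 / 991).
Both 467 ≡ 3 and 991 ≡ 3 (mod 4), so reciprocity gives (467 / 991) = -(991 / 467). Reduce: 991 ≡ 57 (mod 467). Now have -(57 / 467).
57 ≡ 1 (mod 4), so quadratic reciprocity gives (57 / 467) = (467 / 57). Reduce: 467 ≡ 11 (mod 57). Now have -(11 / 57).
57 ≡ 1 (mod 4), so quadratic reciprocity gives (11 / 57) = (57 / 11). Reduce: 57 ≡ 2 (mod 11). Now have -(2 / 11).
Factor out 2: 2 = 2. Since 11 ≡ 3 (mod 8), (2 / 11) = -1. Now have (1 / 11).
(1 / 11) = 1. Collecting the sign factors: 1.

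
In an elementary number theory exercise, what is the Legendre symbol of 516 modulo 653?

1

(516 / 653)
  = (129 / 653)    [653 ≡ 5 mod 8 ⇒ (2 / 653)^2 = +1]
  = (653 / 129)    [QR: 129 ≡ 1 mod 4, sign kept]
  = (8 / 129)    [653 ≡ 8 mod 129]
  = (1 / 129)    [129 ≡ 1 mod 8 ⇒ (2 / 129)^3 = +1]
  = 1    [(1 / 129) = 1]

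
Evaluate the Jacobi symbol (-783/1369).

Pull out -1: (-783/1369) = (-1/1369)·(783/1369). Since 1369 ≡ 1 (mod 4), (-1/1369) = +1. Now have (783/1369).
1369 ≡ 1 (mod 4), so quadratic reciprocity gives (783/1369) = (1369/783). Reduce: 1369 ≡ 586 (mod 783). Now have (586/783).
Factor out 2: 586 = 2·293. Since 783 ≡ 7 (mod 8), (2/783) = +1. Now have (293/783).
293 ≡ 1 (mod 4), so quadratic reciprocity gives (293/783) = (783/293). Reduce: 783 ≡ 197 (mod 293). Now have (197/293).
197 ≡ 1 (mod 4), so quadratic reciprocity gives (197/293) = (293/197). Reduce: 293 ≡ 96 (mod 197). Now have (96/197).
Factor out 2: 96 = 2^5·3. Since 197 ≡ 5 (mod 8), (2/197) = -1, and (2/197)^5 = -1. Now have -(3/197).
197 ≡ 1 (mod 4), so quadratic reciprocity gives (3/197) = (197/3). Reduce: 197 ≡ 2 (mod 3). Now have -(2/3).
Factor out 2: 2 = 2. Since 3 ≡ 3 (mod 8), (2/3) = -1. Now have (1/3).
(1/3) = 1. Collecting the sign factors: 1.

1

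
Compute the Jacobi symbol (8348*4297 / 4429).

1

By multiplicativity, (8348·4297 / 4429) = (8348 / 4429)·(4297 / 4429).
First factor (8348 / 4429):
Reduce the numerator: 8348 ≡ 3919 (mod 4429), so (8348 / 4429) = (3919 / 4429).
4429 ≡ 1 (mod 4), so quadratic reciprocity gives (3919 / 4429) = (4429 / 3919). Reduce: 4429 ≡ 510 (mod 3919). Now have (510 / 3919).
Factor out 2: 510 = 2·255. Since 3919 ≡ 7 (mod 8), (2 / 3919) = +1. Now have (255 / 3919).
Both 255 ≡ 3 and 3919 ≡ 3 (mod 4), so reciprocity gives (255 / 3919) = -(3919 / 255). Reduce: 3919 ≡ 94 (mod 255). Now have -(94 / 255).
Factor out 2: 94 = 2·47. Since 255 ≡ 7 (mod 8), (2 / 255) = +1. Now have -(47 / 255).
Both 47 ≡ 3 and 255 ≡ 3 (mod 4), so reciprocity gives (47 / 255) = -(255 / 47). Reduce: 255 ≡ 20 (mod 47). Now have (20 / 47).
Factor out 2: 20 = 2^2·5. Since 47 ≡ 7 (mod 8), (2 / 47) = +1, and (2 / 47)^2 = +1. Now have (5 / 47).
5 ≡ 1 (mod 4), so quadratic reciprocity gives (5 / 47) = (47 / 5). Reduce: 47 ≡ 2 (mod 5). Now have (2 / 5).
Factor out 2: 2 = 2. Since 5 ≡ 5 (mod 8), (2 / 5) = -1. Now have -(1 / 5).
(1 / 5) = 1. Collecting the sign factors: -1.
Second factor (4297 / 4429):
4297 ≡ 1 (mod 4), so quadratic reciprocity gives (4297 / 4429) = (4429 / 4297). Reduce: 4429 ≡ 132 (mod 4297). Now have (132 / 4297).
Factor out 2: 132 = 2^2·33. Since 4297 ≡ 1 (mod 8), (2 / 4297) = +1, and (2 / 4297)^2 = +1. Now have (33 / 4297).
33 ≡ 1 (mod 4), so quadratic reciprocity gives (33 / 4297) = (4297 / 33). Reduce: 4297 ≡ 7 (mod 33). Now have (7 / 33).
33 ≡ 1 (mod 4), so quadratic reciprocity gives (7 / 33) = (33 / 7). Reduce: 33 ≡ 5 (mod 7). Now have (5 / 7).
5 ≡ 1 (mod 4), so quadratic reciprocity gives (5 / 7) = (7 / 5). Reduce: 7 ≡ 2 (mod 5). Now have (2 / 5).
Factor out 2: 2 = 2. Since 5 ≡ 5 (mod 8), (2 / 5) = -1. Now have -(1 / 5).
(1 / 5) = 1. Collecting the sign factors: -1.
Product: (-1)·(-1) = 1.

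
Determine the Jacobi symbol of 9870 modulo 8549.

1

(9870|8549)
  = (1321|8549)    [9870 ≡ 1321 mod 8549]
  = (8549|1321)    [QR: 1321 ≡ 1 mod 4, sign kept]
  = (623|1321)    [8549 ≡ 623 mod 1321]
  = (1321|623)    [QR: 1321 ≡ 1 mod 4, sign kept]
  = (75|623)    [1321 ≡ 75 mod 623]
  = -(623|75)    [QR: both ≡ 3 mod 4, sign flips]
  = -(23|75)    [623 ≡ 23 mod 75]
  = (75|23)    [QR: both ≡ 3 mod 4, sign flips]
  = (6|23)    [75 ≡ 6 mod 23]
  = (3|23)    [23 ≡ 7 mod 8 ⇒ (2|23) = +1]
  = -(23|3)    [QR: both ≡ 3 mod 4, sign flips]
  = -(2|3)    [23 ≡ 2 mod 3]
  = (1|3)    [3 ≡ 3 mod 8 ⇒ (2|3) = -1]
  = 1    [(1|3) = 1]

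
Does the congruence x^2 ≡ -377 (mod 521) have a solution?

yes

Pull out -1: (-377|521) = (-1|521)·(377|521). Since 521 ≡ 1 (mod 4), (-1|521) = +1. Now have (377|521).
377 ≡ 1 (mod 4), so quadratic reciprocity gives (377|521) = (521|377). Reduce: 521 ≡ 144 (mod 377). Now have (144|377).
Factor out 2: 144 = 2^4·9. Since 377 ≡ 1 (mod 8), (2|377) = +1, and (2|377)^4 = +1. Now have (9|377).
9 ≡ 1 (mod 4), so quadratic reciprocity gives (9|377) = (377|9). Reduce: 377 ≡ 8 (mod 9). Now have (8|9).
Factor out 2: 8 = 2^3. Since 9 ≡ 1 (mod 8), (2|9) = +1, and (2|9)^3 = +1. Now have (1|9).
(1|9) = 1. Collecting the sign factors: 1.
(-377|521) = 1, and 521 is prime, so -377 is a quadratic residue mod 521.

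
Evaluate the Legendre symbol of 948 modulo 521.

1

(948/521)
  = (427/521)    [948 ≡ 427 mod 521]
  = (521/427)    [QR: 521 ≡ 1 mod 4, sign kept]
  = (94/427)    [521 ≡ 94 mod 427]
  = -(47/427)    [427 ≡ 3 mod 8 ⇒ (2/427) = -1]
  = (427/47)    [QR: both ≡ 3 mod 4, sign flips]
  = (4/47)    [427 ≡ 4 mod 47]
  = (1/47)    [47 ≡ 7 mod 8 ⇒ (2/47)^2 = +1]
  = 1    [(1/47) = 1]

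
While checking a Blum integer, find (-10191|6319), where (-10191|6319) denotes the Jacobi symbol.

-1

Reduce the numerator: -10191 ≡ 2447 (mod 6319), so (-10191|6319) = (2447|6319).
Both 2447 ≡ 3 and 6319 ≡ 3 (mod 4), so reciprocity gives (2447|6319) = -(6319|2447). Reduce: 6319 ≡ 1425 (mod 2447). Now have -(1425|2447).
1425 ≡ 1 (mod 4), so quadratic reciprocity gives (1425|2447) = (2447|1425). Reduce: 2447 ≡ 1022 (mod 1425). Now have -(1022|1425).
Factor out 2: 1022 = 2·511. Since 1425 ≡ 1 (mod 8), (2|1425) = +1. Now have -(511|1425).
1425 ≡ 1 (mod 4), so quadratic reciprocity gives (511|1425) = (1425|511). Reduce: 1425 ≡ 403 (mod 511). Now have -(403|511).
Both 403 ≡ 3 and 511 ≡ 3 (mod 4), so reciprocity gives (403|511) = -(511|403). Reduce: 511 ≡ 108 (mod 403). Now have (108|403).
Factor out 2: 108 = 2^2·27. Since 403 ≡ 3 (mod 8), (2|403) = -1, and (2|403)^2 = +1. Now have (27|403).
Both 27 ≡ 3 and 403 ≡ 3 (mod 4), so reciprocity gives (27|403) = -(403|27). Reduce: 403 ≡ 25 (mod 27). Now have -(25|27).
25 ≡ 1 (mod 4), so quadratic reciprocity gives (25|27) = (27|25). Reduce: 27 ≡ 2 (mod 25). Now have -(2|25).
Factor out 2: 2 = 2. Since 25 ≡ 1 (mod 8), (2|25) = +1. Now have -(1|25).
(1|25) = 1. Collecting the sign factors: -1.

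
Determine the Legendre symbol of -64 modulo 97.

1

Pull out -1: (-64 / 97) = (-1 / 97)·(64 / 97). Since 97 ≡ 1 (mod 4), (-1 / 97) = +1. Now have (64 / 97).
Factor out 2: 64 = 2^6. Since 97 ≡ 1 (mod 8), (2 / 97) = +1, and (2 / 97)^6 = +1. Now have (1 / 97).
(1 / 97) = 1. Collecting the sign factors: 1.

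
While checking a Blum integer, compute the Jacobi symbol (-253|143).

0

(-253|143)
  = (33|143)    [-253 ≡ 33 mod 143]
  = (143|33)    [QR: 33 ≡ 1 mod 4, sign kept]
  = (11|33)    [143 ≡ 11 mod 33]
  = (33|11)    [QR: 33 ≡ 1 mod 4, sign kept]
  = (0|11)    [33 ≡ 0 mod 11]
  = 0    [numerator 0, gcd > 1]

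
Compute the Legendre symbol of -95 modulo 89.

-1

Pull out -1: (-95 / 89) = (-1 / 89)·(95 / 89). Since 89 ≡ 1 (mod 4), (-1 / 89) = +1. Now have (95 / 89).
Reduce the numerator: 95 ≡ 6 (mod 89), so (95 / 89) = (6 / 89).
Factor out 2: 6 = 2·3. Since 89 ≡ 1 (mod 8), (2 / 89) = +1. Now have (3 / 89).
89 ≡ 1 (mod 4), so quadratic reciprocity gives (3 / 89) = (89 / 3). Reduce: 89 ≡ 2 (mod 3). Now have (2 / 3).
Factor out 2: 2 = 2. Since 3 ≡ 3 (mod 8), (2 / 3) = -1. Now have -(1 / 3).
(1 / 3) = 1. Collecting the sign factors: -1.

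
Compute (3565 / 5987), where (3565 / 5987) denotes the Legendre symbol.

1

3565 ≡ 1 (mod 4), so quadratic reciprocity gives (3565 / 5987) = (5987 / 3565). Reduce: 5987 ≡ 2422 (mod 3565). Now have (2422 / 3565).
Factor out 2: 2422 = 2·1211. Since 3565 ≡ 5 (mod 8), (2 / 3565) = -1. Now have -(1211 / 3565).
3565 ≡ 1 (mod 4), so quadratic reciprocity gives (1211 / 3565) = (3565 / 1211). Reduce: 3565 ≡ 1143 (mod 1211). Now have -(1143 / 1211).
Both 1143 ≡ 3 and 1211 ≡ 3 (mod 4), so reciprocity gives (1143 / 1211) = -(1211 / 1143). Reduce: 1211 ≡ 68 (mod 1143). Now have (68 / 1143).
Factor out 2: 68 = 2^2·17. Since 1143 ≡ 7 (mod 8), (2 / 1143) = +1, and (2 / 1143)^2 = +1. Now have (17 / 1143).
17 ≡ 1 (mod 4), so quadratic reciprocity gives (17 / 1143) = (1143 / 17). Reduce: 1143 ≡ 4 (mod 17). Now have (4 / 17).
Factor out 2: 4 = 2^2. Since 17 ≡ 1 (mod 8), (2 / 17) = +1, and (2 / 17)^2 = +1. Now have (1 / 17).
(1 / 17) = 1. Collecting the sign factors: 1.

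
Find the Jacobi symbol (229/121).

(229/121)
  = (108/121)    [229 ≡ 108 mod 121]
  = (27/121)    [121 ≡ 1 mod 8 ⇒ (2/121)^2 = +1]
  = (121/27)    [QR: 121 ≡ 1 mod 4, sign kept]
  = (13/27)    [121 ≡ 13 mod 27]
  = (27/13)    [QR: 13 ≡ 1 mod 4, sign kept]
  = (1/13)    [27 ≡ 1 mod 13]
  = 1    [(1/13) = 1]

1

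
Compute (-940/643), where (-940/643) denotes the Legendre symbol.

(-940/643)
  = (346/643)    [-940 ≡ 346 mod 643]
  = -(173/643)    [643 ≡ 3 mod 8 ⇒ (2/643) = -1]
  = -(643/173)    [QR: 173 ≡ 1 mod 4, sign kept]
  = -(124/173)    [643 ≡ 124 mod 173]
  = -(31/173)    [173 ≡ 5 mod 8 ⇒ (2/173)^2 = +1]
  = -(173/31)    [QR: 173 ≡ 1 mod 4, sign kept]
  = -(18/31)    [173 ≡ 18 mod 31]
  = -(9/31)    [31 ≡ 7 mod 8 ⇒ (2/31) = +1]
  = -(31/9)    [QR: 9 ≡ 1 mod 4, sign kept]
  = -(4/9)    [31 ≡ 4 mod 9]
  = -(1/9)    [9 ≡ 1 mod 8 ⇒ (2/9)^2 = +1]
  = -1    [(1/9) = 1]

-1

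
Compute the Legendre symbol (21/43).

1

(21/43)
  = (43/21)    [QR: 21 ≡ 1 mod 4, sign kept]
  = (1/21)    [43 ≡ 1 mod 21]
  = 1    [(1/21) = 1]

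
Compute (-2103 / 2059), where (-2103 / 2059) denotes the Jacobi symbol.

-1

Reduce the numerator: -2103 ≡ 2015 (mod 2059), so (-2103 / 2059) = (2015 / 2059).
Both 2015 ≡ 3 and 2059 ≡ 3 (mod 4), so reciprocity gives (2015 / 2059) = -(2059 / 2015). Reduce: 2059 ≡ 44 (mod 2015). Now have -(44 / 2015).
Factor out 2: 44 = 2^2·11. Since 2015 ≡ 7 (mod 8), (2 / 2015) = +1, and (2 / 2015)^2 = +1. Now have -(11 / 2015).
Both 11 ≡ 3 and 2015 ≡ 3 (mod 4), so reciprocity gives (11 / 2015) = -(2015 / 11). Reduce: 2015 ≡ 2 (mod 11). Now have (2 / 11).
Factor out 2: 2 = 2. Since 11 ≡ 3 (mod 8), (2 / 11) = -1. Now have -(1 / 11).
(1 / 11) = 1. Collecting the sign factors: -1.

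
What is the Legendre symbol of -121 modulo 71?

Reduce the numerator: -121 ≡ 21 (mod 71), so (-121/71) = (21/71).
21 ≡ 1 (mod 4), so quadratic reciprocity gives (21/71) = (71/21). Reduce: 71 ≡ 8 (mod 21). Now have (8/21).
Factor out 2: 8 = 2^3. Since 21 ≡ 5 (mod 8), (2/21) = -1, and (2/21)^3 = -1. Now have -(1/21).
(1/21) = 1. Collecting the sign factors: -1.

-1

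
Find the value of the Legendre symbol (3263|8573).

8573 ≡ 1 (mod 4), so quadratic reciprocity gives (3263|8573) = (8573|3263). Reduce: 8573 ≡ 2047 (mod 3263). Now have (2047|3263).
Both 2047 ≡ 3 and 3263 ≡ 3 (mod 4), so reciprocity gives (2047|3263) = -(3263|2047). Reduce: 3263 ≡ 1216 (mod 2047). Now have -(1216|2047).
Factor out 2: 1216 = 2^6·19. Since 2047 ≡ 7 (mod 8), (2|2047) = +1, and (2|2047)^6 = +1. Now have -(19|2047).
Both 19 ≡ 3 and 2047 ≡ 3 (mod 4), so reciprocity gives (19|2047) = -(2047|19). Reduce: 2047 ≡ 14 (mod 19). Now have (14|19).
Factor out 2: 14 = 2·7. Since 19 ≡ 3 (mod 8), (2|19) = -1. Now have -(7|19).
Both 7 ≡ 3 and 19 ≡ 3 (mod 4), so reciprocity gives (7|19) = -(19|7). Reduce: 19 ≡ 5 (mod 7). Now have (5|7).
5 ≡ 1 (mod 4), so quadratic reciprocity gives (5|7) = (7|5). Reduce: 7 ≡ 2 (mod 5). Now have (2|5).
Factor out 2: 2 = 2. Since 5 ≡ 5 (mod 8), (2|5) = -1. Now have -(1|5).
(1|5) = 1. Collecting the sign factors: -1.

-1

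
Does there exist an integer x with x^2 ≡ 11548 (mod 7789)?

(11548|7789)
  = (3759|7789)    [11548 ≡ 3759 mod 7789]
  = (7789|3759)    [QR: 7789 ≡ 1 mod 4, sign kept]
  = (271|3759)    [7789 ≡ 271 mod 3759]
  = -(3759|271)    [QR: both ≡ 3 mod 4, sign flips]
  = -(236|271)    [3759 ≡ 236 mod 271]
  = -(59|271)    [271 ≡ 7 mod 8 ⇒ (2|271)^2 = +1]
  = (271|59)    [QR: both ≡ 3 mod 4, sign flips]
  = (35|59)    [271 ≡ 35 mod 59]
  = -(59|35)    [QR: both ≡ 3 mod 4, sign flips]
  = -(24|35)    [59 ≡ 24 mod 35]
  = (3|35)    [35 ≡ 3 mod 8 ⇒ (2|35)^3 = -1]
  = -(35|3)    [QR: both ≡ 3 mod 4, sign flips]
  = -(2|3)    [35 ≡ 2 mod 3]
  = (1|3)    [3 ≡ 3 mod 8 ⇒ (2|3) = -1]
  = 1    [(1|3) = 1]
(11548|7789) = 1, and 7789 is prime, so 11548 is a quadratic residue mod 7789.

yes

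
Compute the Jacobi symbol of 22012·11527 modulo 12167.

1

By multiplicativity, (22012·11527 / 12167) = (22012 / 12167)·(11527 / 12167).
First factor (22012 / 12167):
(22012 / 12167)
  = (9845 / 12167)    [22012 ≡ 9845 mod 12167]
  = (12167 / 9845)    [QR: 9845 ≡ 1 mod 4, sign kept]
  = (2322 / 9845)    [12167 ≡ 2322 mod 9845]
  = -(1161 / 9845)    [9845 ≡ 5 mod 8 ⇒ (2 / 9845) = -1]
  = -(9845 / 1161)    [QR: 1161 ≡ 1 mod 4, sign kept]
  = -(557 / 1161)    [9845 ≡ 557 mod 1161]
  = -(1161 / 557)    [QR: 557 ≡ 1 mod 4, sign kept]
  = -(47 / 557)    [1161 ≡ 47 mod 557]
  = -(557 / 47)    [QR: 557 ≡ 1 mod 4, sign kept]
  = -(40 / 47)    [557 ≡ 40 mod 47]
  = -(5 / 47)    [47 ≡ 7 mod 8 ⇒ (2 / 47)^3 = +1]
  = -(47 / 5)    [QR: 5 ≡ 1 mod 4, sign kept]
  = -(2 / 5)    [47 ≡ 2 mod 5]
  = (1 / 5)    [5 ≡ 5 mod 8 ⇒ (2 / 5) = -1]
  = 1    [(1 / 5) = 1]
Second factor (11527 / 12167):
(11527 / 12167)
  = -(12167 / 11527)    [QR: both ≡ 3 mod 4, sign flips]
  = -(640 / 11527)    [12167 ≡ 640 mod 11527]
  = -(5 / 11527)    [11527 ≡ 7 mod 8 ⇒ (2 / 11527)^7 = +1]
  = -(11527 / 5)    [QR: 5 ≡ 1 mod 4, sign kept]
  = -(2 / 5)    [11527 ≡ 2 mod 5]
  = (1 / 5)    [5 ≡ 5 mod 8 ⇒ (2 / 5) = -1]
  = 1    [(1 / 5) = 1]
Product: (1)·(1) = 1.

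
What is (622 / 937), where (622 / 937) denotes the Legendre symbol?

Factor out 2: 622 = 2·311. Since 937 ≡ 1 (mod 8), (2 / 937) = +1. Now have (311 / 937).
937 ≡ 1 (mod 4), so quadratic reciprocity gives (311 / 937) = (937 / 311). Reduce: 937 ≡ 4 (mod 311). Now have (4 / 311).
Factor out 2: 4 = 2^2. Since 311 ≡ 7 (mod 8), (2 / 311) = +1, and (2 / 311)^2 = +1. Now have (1 / 311).
(1 / 311) = 1. Collecting the sign factors: 1.

1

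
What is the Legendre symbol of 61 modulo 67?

-1

(61/67)
  = (67/61)    [QR: 61 ≡ 1 mod 4, sign kept]
  = (6/61)    [67 ≡ 6 mod 61]
  = -(3/61)    [61 ≡ 5 mod 8 ⇒ (2/61) = -1]
  = -(61/3)    [QR: 61 ≡ 1 mod 4, sign kept]
  = -(1/3)    [61 ≡ 1 mod 3]
  = -1    [(1/3) = 1]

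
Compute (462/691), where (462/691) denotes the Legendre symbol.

(462/691)
  = -(231/691)    [691 ≡ 3 mod 8 ⇒ (2/691) = -1]
  = (691/231)    [QR: both ≡ 3 mod 4, sign flips]
  = (229/231)    [691 ≡ 229 mod 231]
  = (231/229)    [QR: 229 ≡ 1 mod 4, sign kept]
  = (2/229)    [231 ≡ 2 mod 229]
  = -(1/229)    [229 ≡ 5 mod 8 ⇒ (2/229) = -1]
  = -1    [(1/229) = 1]

-1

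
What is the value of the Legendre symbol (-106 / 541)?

Reduce the numerator: -106 ≡ 435 (mod 541), so (-106 / 541) = (435 / 541).
541 ≡ 1 (mod 4), so quadratic reciprocity gives (435 / 541) = (541 / 435). Reduce: 541 ≡ 106 (mod 435). Now have (106 / 435).
Factor out 2: 106 = 2·53. Since 435 ≡ 3 (mod 8), (2 / 435) = -1. Now have -(53 / 435).
53 ≡ 1 (mod 4), so quadratic reciprocity gives (53 / 435) = (435 / 53). Reduce: 435 ≡ 11 (mod 53). Now have -(11 / 53).
53 ≡ 1 (mod 4), so quadratic reciprocity gives (11 / 53) = (53 / 11). Reduce: 53 ≡ 9 (mod 11). Now have -(9 / 11).
9 ≡ 1 (mod 4), so quadratic reciprocity gives (9 / 11) = (11 / 9). Reduce: 11 ≡ 2 (mod 9). Now have -(2 / 9).
Factor out 2: 2 = 2. Since 9 ≡ 1 (mod 8), (2 / 9) = +1. Now have -(1 / 9).
(1 / 9) = 1. Collecting the sign factors: -1.

-1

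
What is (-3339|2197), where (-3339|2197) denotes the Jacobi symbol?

-1

Reduce the numerator: -3339 ≡ 1055 (mod 2197), so (-3339|2197) = (1055|2197).
2197 ≡ 1 (mod 4), so quadratic reciprocity gives (1055|2197) = (2197|1055). Reduce: 2197 ≡ 87 (mod 1055). Now have (87|1055).
Both 87 ≡ 3 and 1055 ≡ 3 (mod 4), so reciprocity gives (87|1055) = -(1055|87). Reduce: 1055 ≡ 11 (mod 87). Now have -(11|87).
Both 11 ≡ 3 and 87 ≡ 3 (mod 4), so reciprocity gives (11|87) = -(87|11). Reduce: 87 ≡ 10 (mod 11). Now have (10|11).
Factor out 2: 10 = 2·5. Since 11 ≡ 3 (mod 8), (2|11) = -1. Now have -(5|11).
5 ≡ 1 (mod 4), so quadratic reciprocity gives (5|11) = (11|5). Reduce: 11 ≡ 1 (mod 5). Now have -(1|5).
(1|5) = 1. Collecting the sign factors: -1.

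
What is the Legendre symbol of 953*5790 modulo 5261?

By multiplicativity, (953·5790 / 5261) = (953 / 5261)·(5790 / 5261).
First factor (953 / 5261):
953 ≡ 1 (mod 4), so quadratic reciprocity gives (953 / 5261) = (5261 / 953). Reduce: 5261 ≡ 496 (mod 953). Now have (496 / 953).
Factor out 2: 496 = 2^4·31. Since 953 ≡ 1 (mod 8), (2 / 953) = +1, and (2 / 953)^4 = +1. Now have (31 / 953).
953 ≡ 1 (mod 4), so quadratic reciprocity gives (31 / 953) = (953 / 31). Reduce: 953 ≡ 23 (mod 31). Now have (23 / 31).
Both 23 ≡ 3 and 31 ≡ 3 (mod 4), so reciprocity gives (23 / 31) = -(31 / 23). Reduce: 31 ≡ 8 (mod 23). Now have -(8 / 23).
Factor out 2: 8 = 2^3. Since 23 ≡ 7 (mod 8), (2 / 23) = +1, and (2 / 23)^3 = +1. Now have -(1 / 23).
(1 / 23) = 1. Collecting the sign factors: -1.
Second factor (5790 / 5261):
Reduce the numerator: 5790 ≡ 529 (mod 5261), so (5790 / 5261) = (529 / 5261).
529 ≡ 1 (mod 4), so quadratic reciprocity gives (529 / 5261) = (5261 / 529). Reduce: 5261 ≡ 500 (mod 529). Now have (500 / 529).
Factor out 2: 500 = 2^2·125. Since 529 ≡ 1 (mod 8), (2 / 529) = +1, and (2 / 529)^2 = +1. Now have (125 / 529).
125 ≡ 1 (mod 4), so quadratic reciprocity gives (125 / 529) = (529 / 125). Reduce: 529 ≡ 29 (mod 125). Now have (29 / 125).
29 ≡ 1 (mod 4), so quadratic reciprocity gives (29 / 125) = (125 / 29). Reduce: 125 ≡ 9 (mod 29). Now have (9 / 29).
9 ≡ 1 (mod 4), so quadratic reciprocity gives (9 / 29) = (29 / 9). Reduce: 29 ≡ 2 (mod 9). Now have (2 / 9).
Factor out 2: 2 = 2. Since 9 ≡ 1 (mod 8), (2 / 9) = +1. Now have (1 / 9).
(1 / 9) = 1. Collecting the sign factors: 1.
Product: (-1)·(1) = -1.

-1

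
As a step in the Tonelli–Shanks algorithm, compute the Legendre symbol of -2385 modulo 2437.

-1

(-2385|2437)
  = (52|2437)    [-2385 ≡ 52 mod 2437]
  = (13|2437)    [2437 ≡ 5 mod 8 ⇒ (2|2437)^2 = +1]
  = (2437|13)    [QR: 13 ≡ 1 mod 4, sign kept]
  = (6|13)    [2437 ≡ 6 mod 13]
  = -(3|13)    [13 ≡ 5 mod 8 ⇒ (2|13) = -1]
  = -(13|3)    [QR: 13 ≡ 1 mod 4, sign kept]
  = -(1|3)    [13 ≡ 1 mod 3]
  = -1    [(1|3) = 1]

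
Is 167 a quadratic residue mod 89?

Reduce the numerator: 167 ≡ 78 (mod 89), so (167|89) = (78|89).
Factor out 2: 78 = 2·39. Since 89 ≡ 1 (mod 8), (2|89) = +1. Now have (39|89).
89 ≡ 1 (mod 4), so quadratic reciprocity gives (39|89) = (89|39). Reduce: 89 ≡ 11 (mod 39). Now have (11|39).
Both 11 ≡ 3 and 39 ≡ 3 (mod 4), so reciprocity gives (11|39) = -(39|11). Reduce: 39 ≡ 6 (mod 11). Now have -(6|11).
Factor out 2: 6 = 2·3. Since 11 ≡ 3 (mod 8), (2|11) = -1. Now have (3|11).
Both 3 ≡ 3 and 11 ≡ 3 (mod 4), so reciprocity gives (3|11) = -(11|3). Reduce: 11 ≡ 2 (mod 3). Now have -(2|3).
Factor out 2: 2 = 2. Since 3 ≡ 3 (mod 8), (2|3) = -1. Now have (1|3).
(1|3) = 1. Collecting the sign factors: 1.
The Legendre symbol is 1, so x^2 ≡ 167 (mod 89) has solution.

yes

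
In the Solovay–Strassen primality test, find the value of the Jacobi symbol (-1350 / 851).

Reduce the numerator: -1350 ≡ 352 (mod 851), so (-1350 / 851) = (352 / 851).
Factor out 2: 352 = 2^5·11. Since 851 ≡ 3 (mod 8), (2 / 851) = -1, and (2 / 851)^5 = -1. Now have -(11 / 851).
Both 11 ≡ 3 and 851 ≡ 3 (mod 4), so reciprocity gives (11 / 851) = -(851 / 11). Reduce: 851 ≡ 4 (mod 11). Now have (4 / 11).
Factor out 2: 4 = 2^2. Since 11 ≡ 3 (mod 8), (2 / 11) = -1, and (2 / 11)^2 = +1. Now have (1 / 11).
(1 / 11) = 1. Collecting the sign factors: 1.

1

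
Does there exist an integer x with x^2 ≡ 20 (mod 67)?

Factor out 2: 20 = 2^2·5. Since 67 ≡ 3 (mod 8), (2/67) = -1, and (2/67)^2 = +1. Now have (5/67).
5 ≡ 1 (mod 4), so quadratic reciprocity gives (5/67) = (67/5). Reduce: 67 ≡ 2 (mod 5). Now have (2/5).
Factor out 2: 2 = 2. Since 5 ≡ 5 (mod 8), (2/5) = -1. Now have -(1/5).
(1/5) = 1. Collecting the sign factors: -1.
The Legendre symbol is -1, so x^2 ≡ 20 (mod 67) has no solution.

no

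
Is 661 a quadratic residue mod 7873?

661 ≡ 1 (mod 4), so quadratic reciprocity gives (661/7873) = (7873/661). Reduce: 7873 ≡ 602 (mod 661). Now have (602/661).
Factor out 2: 602 = 2·301. Since 661 ≡ 5 (mod 8), (2/661) = -1. Now have -(301/661).
301 ≡ 1 (mod 4), so quadratic reciprocity gives (301/661) = (661/301). Reduce: 661 ≡ 59 (mod 301). Now have -(59/301).
301 ≡ 1 (mod 4), so quadratic reciprocity gives (59/301) = (301/59). Reduce: 301 ≡ 6 (mod 59). Now have -(6/59).
Factor out 2: 6 = 2·3. Since 59 ≡ 3 (mod 8), (2/59) = -1. Now have (3/59).
Both 3 ≡ 3 and 59 ≡ 3 (mod 4), so reciprocity gives (3/59) = -(59/3). Reduce: 59 ≡ 2 (mod 3). Now have -(2/3).
Factor out 2: 2 = 2. Since 3 ≡ 3 (mod 8), (2/3) = -1. Now have (1/3).
(1/3) = 1. Collecting the sign factors: 1.
The Legendre symbol is 1, so x^2 ≡ 661 (mod 7873) has solution.

yes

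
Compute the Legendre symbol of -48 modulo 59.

(-48|59)
  = -(48|59)    [59 ≡ 3 mod 4 ⇒ (-1|59) = -1]
  = -(3|59)    [59 ≡ 3 mod 8 ⇒ (2|59)^4 = +1]
  = (59|3)    [QR: both ≡ 3 mod 4, sign flips]
  = (2|3)    [59 ≡ 2 mod 3]
  = -(1|3)    [3 ≡ 3 mod 8 ⇒ (2|3) = -1]
  = -1    [(1|3) = 1]

-1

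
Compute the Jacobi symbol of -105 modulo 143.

(-105 / 143)
  = (38 / 143)    [-105 ≡ 38 mod 143]
  = (19 / 143)    [143 ≡ 7 mod 8 ⇒ (2 / 143) = +1]
  = -(143 / 19)    [QR: both ≡ 3 mod 4, sign flips]
  = -(10 / 19)    [143 ≡ 10 mod 19]
  = (5 / 19)    [19 ≡ 3 mod 8 ⇒ (2 / 19) = -1]
  = (19 / 5)    [QR: 5 ≡ 1 mod 4, sign kept]
  = (4 / 5)    [19 ≡ 4 mod 5]
  = (1 / 5)    [5 ≡ 5 mod 8 ⇒ (2 / 5)^2 = +1]
  = 1    [(1 / 5) = 1]

1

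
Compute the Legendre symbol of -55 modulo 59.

1

Reduce the numerator: -55 ≡ 4 (mod 59), so (-55|59) = (4|59).
Factor out 2: 4 = 2^2. Since 59 ≡ 3 (mod 8), (2|59) = -1, and (2|59)^2 = +1. Now have (1|59).
(1|59) = 1. Collecting the sign factors: 1.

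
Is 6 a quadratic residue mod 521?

Factor out 2: 6 = 2·3. Since 521 ≡ 1 (mod 8), (2/521) = +1. Now have (3/521).
521 ≡ 1 (mod 4), so quadratic reciprocity gives (3/521) = (521/3). Reduce: 521 ≡ 2 (mod 3). Now have (2/3).
Factor out 2: 2 = 2. Since 3 ≡ 3 (mod 8), (2/3) = -1. Now have -(1/3).
(1/3) = 1. Collecting the sign factors: -1.
The Legendre symbol is -1, so x^2 ≡ 6 (mod 521) has no solution.

no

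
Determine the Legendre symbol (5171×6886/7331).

By multiplicativity, (5171·6886/7331) = (5171/7331)·(6886/7331).
First factor (5171/7331):
(5171/7331)
  = -(7331/5171)    [QR: both ≡ 3 mod 4, sign flips]
  = -(2160/5171)    [7331 ≡ 2160 mod 5171]
  = -(135/5171)    [5171 ≡ 3 mod 8 ⇒ (2/5171)^4 = +1]
  = (5171/135)    [QR: both ≡ 3 mod 4, sign flips]
  = (41/135)    [5171 ≡ 41 mod 135]
  = (135/41)    [QR: 41 ≡ 1 mod 4, sign kept]
  = (12/41)    [135 ≡ 12 mod 41]
  = (3/41)    [41 ≡ 1 mod 8 ⇒ (2/41)^2 = +1]
  = (41/3)    [QR: 41 ≡ 1 mod 4, sign kept]
  = (2/3)    [41 ≡ 2 mod 3]
  = -(1/3)    [3 ≡ 3 mod 8 ⇒ (2/3) = -1]
  = -1    [(1/3) = 1]
Second factor (6886/7331):
(6886/7331)
  = -(3443/7331)    [7331 ≡ 3 mod 8 ⇒ (2/7331) = -1]
  = (7331/3443)    [QR: both ≡ 3 mod 4, sign flips]
  = (445/3443)    [7331 ≡ 445 mod 3443]
  = (3443/445)    [QR: 445 ≡ 1 mod 4, sign kept]
  = (328/445)    [3443 ≡ 328 mod 445]
  = -(41/445)    [445 ≡ 5 mod 8 ⇒ (2/445)^3 = -1]
  = -(445/41)    [QR: 41 ≡ 1 mod 4, sign kept]
  = -(35/41)    [445 ≡ 35 mod 41]
  = -(41/35)    [QR: 41 ≡ 1 mod 4, sign kept]
  = -(6/35)    [41 ≡ 6 mod 35]
  = (3/35)    [35 ≡ 3 mod 8 ⇒ (2/35) = -1]
  = -(35/3)    [QR: both ≡ 3 mod 4, sign flips]
  = -(2/3)    [35 ≡ 2 mod 3]
  = (1/3)    [3 ≡ 3 mod 8 ⇒ (2/3) = -1]
  = 1    [(1/3) = 1]
Product: (-1)·(1) = -1.

-1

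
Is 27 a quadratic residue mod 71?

yes

Both 27 ≡ 3 and 71 ≡ 3 (mod 4), so reciprocity gives (27|71) = -(71|27). Reduce: 71 ≡ 17 (mod 27). Now have -(17|27).
17 ≡ 1 (mod 4), so quadratic reciprocity gives (17|27) = (27|17). Reduce: 27 ≡ 10 (mod 17). Now have -(10|17).
Factor out 2: 10 = 2·5. Since 17 ≡ 1 (mod 8), (2|17) = +1. Now have -(5|17).
5 ≡ 1 (mod 4), so quadratic reciprocity gives (5|17) = (17|5). Reduce: 17 ≡ 2 (mod 5). Now have -(2|5).
Factor out 2: 2 = 2. Since 5 ≡ 5 (mod 8), (2|5) = -1. Now have (1|5).
(1|5) = 1. Collecting the sign factors: 1.
The Legendre symbol is 1, so x^2 ≡ 27 (mod 71) has solution.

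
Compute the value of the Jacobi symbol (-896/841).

Pull out -1: (-896/841) = (-1/841)·(896/841). Since 841 ≡ 1 (mod 4), (-1/841) = +1. Now have (896/841).
Reduce the numerator: 896 ≡ 55 (mod 841), so (896/841) = (55/841).
841 ≡ 1 (mod 4), so quadratic reciprocity gives (55/841) = (841/55). Reduce: 841 ≡ 16 (mod 55). Now have (16/55).
Factor out 2: 16 = 2^4. Since 55 ≡ 7 (mod 8), (2/55) = +1, and (2/55)^4 = +1. Now have (1/55).
(1/55) = 1. Collecting the sign factors: 1.

1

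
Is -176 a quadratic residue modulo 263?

Reduce the numerator: -176 ≡ 87 (mod 263), so (-176|263) = (87|263).
Both 87 ≡ 3 and 263 ≡ 3 (mod 4), so reciprocity gives (87|263) = -(263|87). Reduce: 263 ≡ 2 (mod 87). Now have -(2|87).
Factor out 2: 2 = 2. Since 87 ≡ 7 (mod 8), (2|87) = +1. Now have -(1|87).
(1|87) = 1. Collecting the sign factors: -1.
(-176|263) = -1, and 263 is prime, so -176 is not a quadratic residue mod 263.

no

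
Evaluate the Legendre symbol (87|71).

Reduce the numerator: 87 ≡ 16 (mod 71), so (87|71) = (16|71).
Factor out 2: 16 = 2^4. Since 71 ≡ 7 (mod 8), (2|71) = +1, and (2|71)^4 = +1. Now have (1|71).
(1|71) = 1. Collecting the sign factors: 1.

1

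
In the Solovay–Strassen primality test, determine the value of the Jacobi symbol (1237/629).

1

(1237/629)
  = (608/629)    [1237 ≡ 608 mod 629]
  = -(19/629)    [629 ≡ 5 mod 8 ⇒ (2/629)^5 = -1]
  = -(629/19)    [QR: 629 ≡ 1 mod 4, sign kept]
  = -(2/19)    [629 ≡ 2 mod 19]
  = (1/19)    [19 ≡ 3 mod 8 ⇒ (2/19) = -1]
  = 1    [(1/19) = 1]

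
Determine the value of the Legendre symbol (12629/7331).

Reduce the numerator: 12629 ≡ 5298 (mod 7331), so (12629/7331) = (5298/7331).
Factor out 2: 5298 = 2·2649. Since 7331 ≡ 3 (mod 8), (2/7331) = -1. Now have -(2649/7331).
2649 ≡ 1 (mod 4), so quadratic reciprocity gives (2649/7331) = (7331/2649). Reduce: 7331 ≡ 2033 (mod 2649). Now have -(2033/2649).
2033 ≡ 1 (mod 4), so quadratic reciprocity gives (2033/2649) = (2649/2033). Reduce: 2649 ≡ 616 (mod 2033). Now have -(616/2033).
Factor out 2: 616 = 2^3·77. Since 2033 ≡ 1 (mod 8), (2/2033) = +1, and (2/2033)^3 = +1. Now have -(77/2033).
77 ≡ 1 (mod 4), so quadratic reciprocity gives (77/2033) = (2033/77). Reduce: 2033 ≡ 31 (mod 77). Now have -(31/77).
77 ≡ 1 (mod 4), so quadratic reciprocity gives (31/77) = (77/31). Reduce: 77 ≡ 15 (mod 31). Now have -(15/31).
Both 15 ≡ 3 and 31 ≡ 3 (mod 4), so reciprocity gives (15/31) = -(31/15). Reduce: 31 ≡ 1 (mod 15). Now have (1/15).
(1/15) = 1. Collecting the sign factors: 1.

1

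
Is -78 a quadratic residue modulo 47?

Reduce the numerator: -78 ≡ 16 (mod 47), so (-78/47) = (16/47).
Factor out 2: 16 = 2^4. Since 47 ≡ 7 (mod 8), (2/47) = +1, and (2/47)^4 = +1. Now have (1/47).
(1/47) = 1. Collecting the sign factors: 1.
(-78/47) = 1, and 47 is prime, so -78 is a quadratic residue mod 47.

yes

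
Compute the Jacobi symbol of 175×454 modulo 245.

0

By multiplicativity, (175·454/245) = (175/245)·(454/245).
First factor (175/245):
(175/245)
  = (245/175)    [QR: 245 ≡ 1 mod 4, sign kept]
  = (70/175)    [245 ≡ 70 mod 175]
  = (35/175)    [175 ≡ 7 mod 8 ⇒ (2/175) = +1]
  = -(175/35)    [QR: both ≡ 3 mod 4, sign flips]
  = -(0/35)    [175 ≡ 0 mod 35]
  = 0    [numerator 0, gcd > 1]
Second factor (454/245):
(454/245)
  = (209/245)    [454 ≡ 209 mod 245]
  = (245/209)    [QR: 209 ≡ 1 mod 4, sign kept]
  = (36/209)    [245 ≡ 36 mod 209]
  = (9/209)    [209 ≡ 1 mod 8 ⇒ (2/209)^2 = +1]
  = (209/9)    [QR: 9 ≡ 1 mod 4, sign kept]
  = (2/9)    [209 ≡ 2 mod 9]
  = (1/9)    [9 ≡ 1 mod 8 ⇒ (2/9) = +1]
  = 1    [(1/9) = 1]
Product: (0)·(1) = 0.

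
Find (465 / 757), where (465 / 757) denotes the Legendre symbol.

465 ≡ 1 (mod 4), so quadratic reciprocity gives (465 / 757) = (757 / 465). Reduce: 757 ≡ 292 (mod 465). Now have (292 / 465).
Factor out 2: 292 = 2^2·73. Since 465 ≡ 1 (mod 8), (2 / 465) = +1, and (2 / 465)^2 = +1. Now have (73 / 465).
73 ≡ 1 (mod 4), so quadratic reciprocity gives (73 / 465) = (465 / 73). Reduce: 465 ≡ 27 (mod 73). Now have (27 / 73).
73 ≡ 1 (mod 4), so quadratic reciprocity gives (27 / 73) = (73 / 27). Reduce: 73 ≡ 19 (mod 27). Now have (19 / 27).
Both 19 ≡ 3 and 27 ≡ 3 (mod 4), so reciprocity gives (19 / 27) = -(27 / 19). Reduce: 27 ≡ 8 (mod 19). Now have -(8 / 19).
Factor out 2: 8 = 2^3. Since 19 ≡ 3 (mod 8), (2 / 19) = -1, and (2 / 19)^3 = -1. Now have (1 / 19).
(1 / 19) = 1. Collecting the sign factors: 1.

1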